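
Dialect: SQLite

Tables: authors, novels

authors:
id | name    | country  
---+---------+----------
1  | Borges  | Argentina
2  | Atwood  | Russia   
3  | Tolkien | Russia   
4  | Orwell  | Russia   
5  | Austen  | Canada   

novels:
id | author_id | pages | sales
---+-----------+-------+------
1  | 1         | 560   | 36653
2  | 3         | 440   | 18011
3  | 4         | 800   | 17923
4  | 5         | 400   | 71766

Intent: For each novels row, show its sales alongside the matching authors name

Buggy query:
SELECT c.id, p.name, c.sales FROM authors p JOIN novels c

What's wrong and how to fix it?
Bug: Missing join condition: each novels row is matched to all authors rows instead of just its own

Fix: Specify the join condition linking the foreign key to the parent id

Corrected query:
SELECT c.id, p.name, c.sales FROM authors p JOIN novels c ON c.author_id = p.id

Result:
id | name    | sales
---+---------+------
1  | Borges  | 36653
2  | Tolkien | 18011
3  | Orwell  | 17923
4  | Austen  | 71766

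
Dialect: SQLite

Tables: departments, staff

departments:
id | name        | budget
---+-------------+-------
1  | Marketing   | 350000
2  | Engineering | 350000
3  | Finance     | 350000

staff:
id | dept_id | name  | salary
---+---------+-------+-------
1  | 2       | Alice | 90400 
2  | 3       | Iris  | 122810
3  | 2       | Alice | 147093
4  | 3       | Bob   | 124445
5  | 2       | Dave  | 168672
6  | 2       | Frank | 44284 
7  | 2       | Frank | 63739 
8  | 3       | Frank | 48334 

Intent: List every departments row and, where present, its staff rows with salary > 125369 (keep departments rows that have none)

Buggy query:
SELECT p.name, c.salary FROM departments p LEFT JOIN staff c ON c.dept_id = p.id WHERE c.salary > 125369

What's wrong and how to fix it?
Bug: A WHERE condition on the right-hand table after LEFT JOIN drops unmatched parents

Fix: Move the right-table condition into the ON clause so unmatched parents are kept

Corrected query:
SELECT p.name, c.salary FROM departments p LEFT JOIN staff c ON c.dept_id = p.id AND c.salary > 125369

Result:
name        | salary
------------+-------
Marketing   | NULL  
Engineering | 147093
Engineering | 168672
Finance     | NULL  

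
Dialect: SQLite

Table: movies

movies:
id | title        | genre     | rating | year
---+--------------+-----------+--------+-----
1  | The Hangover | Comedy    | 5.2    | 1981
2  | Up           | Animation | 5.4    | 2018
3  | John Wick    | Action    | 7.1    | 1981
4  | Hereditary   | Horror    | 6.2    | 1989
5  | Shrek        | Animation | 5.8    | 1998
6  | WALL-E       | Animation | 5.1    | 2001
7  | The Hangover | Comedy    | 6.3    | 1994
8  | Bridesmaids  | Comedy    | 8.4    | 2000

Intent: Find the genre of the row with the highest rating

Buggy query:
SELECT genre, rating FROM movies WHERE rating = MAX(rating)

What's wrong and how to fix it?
Bug: WHERE is evaluated per row; an aggregate over the whole table isn't defined there

Fix: Wrap MAX in a scalar subquery so WHERE compares against a single value

Corrected query:
SELECT genre, rating FROM movies WHERE rating = (SELECT MAX(rating) FROM movies)

Result:
genre  | rating
-------+-------
Comedy | 8.4   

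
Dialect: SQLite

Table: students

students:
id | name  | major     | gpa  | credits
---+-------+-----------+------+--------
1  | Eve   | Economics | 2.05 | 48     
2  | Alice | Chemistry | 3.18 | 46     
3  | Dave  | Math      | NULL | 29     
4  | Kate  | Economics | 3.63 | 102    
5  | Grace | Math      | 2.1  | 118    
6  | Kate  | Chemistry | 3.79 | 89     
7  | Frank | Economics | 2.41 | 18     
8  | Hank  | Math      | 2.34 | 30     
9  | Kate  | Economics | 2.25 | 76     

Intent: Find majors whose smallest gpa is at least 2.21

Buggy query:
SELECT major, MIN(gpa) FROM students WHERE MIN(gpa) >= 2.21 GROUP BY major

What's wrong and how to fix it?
Bug: Aggregates like MIN are computed per group after WHERE runs

Fix: Use HAVING for the per-group MIN condition

Corrected query:
SELECT major, MIN(gpa) FROM students GROUP BY major HAVING MIN(gpa) >= 2.21

Result:
major     | MIN(gpa)
----------+---------
Chemistry | 3.18    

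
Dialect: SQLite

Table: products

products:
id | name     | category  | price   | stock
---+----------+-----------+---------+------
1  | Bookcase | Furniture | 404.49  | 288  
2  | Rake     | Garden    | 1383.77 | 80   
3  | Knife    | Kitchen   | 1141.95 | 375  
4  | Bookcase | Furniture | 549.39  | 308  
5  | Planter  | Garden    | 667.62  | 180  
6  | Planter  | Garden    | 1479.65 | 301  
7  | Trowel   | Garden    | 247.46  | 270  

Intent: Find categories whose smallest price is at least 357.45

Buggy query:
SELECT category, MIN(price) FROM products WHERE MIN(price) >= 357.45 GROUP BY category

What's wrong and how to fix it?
Bug: MIN() in WHERE is a misuse of aggregate

Fix: Replace WHERE with HAVING after the GROUP BY

Corrected query:
SELECT category, MIN(price) FROM products GROUP BY category HAVING MIN(price) >= 357.45

Result:
category  | MIN(price)
----------+-----------
Furniture | 404.49    
Kitchen   | 1141.95   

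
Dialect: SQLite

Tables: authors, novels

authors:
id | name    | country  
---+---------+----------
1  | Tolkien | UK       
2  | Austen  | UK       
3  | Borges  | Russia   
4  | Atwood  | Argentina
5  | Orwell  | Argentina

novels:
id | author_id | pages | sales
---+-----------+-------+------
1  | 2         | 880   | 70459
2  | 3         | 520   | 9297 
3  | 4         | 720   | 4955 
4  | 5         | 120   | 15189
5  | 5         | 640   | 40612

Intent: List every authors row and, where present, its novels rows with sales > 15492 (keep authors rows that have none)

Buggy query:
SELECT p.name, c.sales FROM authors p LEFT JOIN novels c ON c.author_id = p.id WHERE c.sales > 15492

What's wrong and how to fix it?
Bug: A WHERE condition on the right-hand table after LEFT JOIN drops unmatched parents

Fix: Move the right-table condition into the ON clause so unmatched parents are kept

Corrected query:
SELECT p.name, c.sales FROM authors p LEFT JOIN novels c ON c.author_id = p.id AND c.sales > 15492

Result:
name    | sales
--------+------
Tolkien | NULL 
Austen  | 70459
Borges  | NULL 
Atwood  | NULL 
Orwell  | 40612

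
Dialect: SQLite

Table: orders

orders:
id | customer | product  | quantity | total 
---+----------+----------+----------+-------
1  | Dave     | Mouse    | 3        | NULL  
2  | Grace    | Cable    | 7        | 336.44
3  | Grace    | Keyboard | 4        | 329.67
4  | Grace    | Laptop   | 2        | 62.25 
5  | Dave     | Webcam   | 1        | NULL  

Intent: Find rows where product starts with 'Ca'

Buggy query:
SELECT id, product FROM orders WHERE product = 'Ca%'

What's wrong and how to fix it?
Bug: Wildcards only work with LIKE; '=' treats '%' as a literal character

Fix: Replace '=' with LIKE so 'Ca%' is treated as a pattern

Corrected query:
SELECT id, product FROM orders WHERE product LIKE 'Ca%'

Result:
id | product
---+--------
2  | Cable  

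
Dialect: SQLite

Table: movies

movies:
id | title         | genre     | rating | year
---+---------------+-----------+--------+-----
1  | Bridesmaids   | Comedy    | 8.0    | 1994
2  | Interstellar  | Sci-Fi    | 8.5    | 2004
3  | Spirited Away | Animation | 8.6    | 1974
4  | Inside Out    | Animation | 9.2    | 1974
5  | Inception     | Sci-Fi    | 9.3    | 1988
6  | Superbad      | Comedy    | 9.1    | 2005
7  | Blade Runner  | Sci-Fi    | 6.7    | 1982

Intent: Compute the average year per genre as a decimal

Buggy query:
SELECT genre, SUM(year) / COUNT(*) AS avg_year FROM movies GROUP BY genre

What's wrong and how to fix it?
Bug: Both operands are integers, so '/' performs integer division and truncates

Fix: Multiply by 1.0 (or CAST to REAL) to force floating-point division

Corrected query:
SELECT genre, SUM(year) * 1.0 / COUNT(*) AS avg_year FROM movies GROUP BY genre

Result:
genre     | avg_year   
----------+------------
Animation | 1974       
Comedy    | 1999.5     
Sci-Fi    | 1991.333333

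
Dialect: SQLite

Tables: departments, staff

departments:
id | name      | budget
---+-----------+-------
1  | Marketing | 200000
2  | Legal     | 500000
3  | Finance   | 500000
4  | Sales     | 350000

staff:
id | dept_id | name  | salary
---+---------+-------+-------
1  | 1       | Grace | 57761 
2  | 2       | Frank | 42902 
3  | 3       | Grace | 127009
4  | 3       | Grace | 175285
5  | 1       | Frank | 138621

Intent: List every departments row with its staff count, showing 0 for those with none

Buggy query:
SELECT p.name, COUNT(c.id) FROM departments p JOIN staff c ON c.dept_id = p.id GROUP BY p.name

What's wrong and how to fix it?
Bug: INNER JOIN drops departments rows that have no matching staff rows

Fix: Use LEFT JOIN so parents without children still appear (COUNT(c.id) gives 0)

Corrected query:
SELECT p.name, COUNT(c.id) FROM departments p LEFT JOIN staff c ON c.dept_id = p.id GROUP BY p.name

Result:
name      | COUNT(c.id)
----------+------------
Finance   | 2          
Legal     | 1          
Marketing | 2          
Sales     | 0          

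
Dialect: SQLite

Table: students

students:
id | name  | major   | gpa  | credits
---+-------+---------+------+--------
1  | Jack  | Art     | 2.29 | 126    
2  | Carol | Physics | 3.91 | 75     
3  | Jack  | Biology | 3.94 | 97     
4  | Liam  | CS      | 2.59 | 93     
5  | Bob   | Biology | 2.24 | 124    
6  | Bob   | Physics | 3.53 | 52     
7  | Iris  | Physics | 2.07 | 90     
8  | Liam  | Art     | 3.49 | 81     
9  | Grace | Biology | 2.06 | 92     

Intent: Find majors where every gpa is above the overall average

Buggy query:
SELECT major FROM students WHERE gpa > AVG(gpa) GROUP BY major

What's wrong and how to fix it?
Bug: AVG() is an aggregate; it can't sit directly in WHERE

Fix: Use a subquery for AVG and a HAVING MIN(...) filter so the condition holds for every row in the group

Corrected query:
SELECT major FROM students GROUP BY major HAVING MIN(gpa) > (SELECT AVG(gpa) FROM students)

Result:
(no rows)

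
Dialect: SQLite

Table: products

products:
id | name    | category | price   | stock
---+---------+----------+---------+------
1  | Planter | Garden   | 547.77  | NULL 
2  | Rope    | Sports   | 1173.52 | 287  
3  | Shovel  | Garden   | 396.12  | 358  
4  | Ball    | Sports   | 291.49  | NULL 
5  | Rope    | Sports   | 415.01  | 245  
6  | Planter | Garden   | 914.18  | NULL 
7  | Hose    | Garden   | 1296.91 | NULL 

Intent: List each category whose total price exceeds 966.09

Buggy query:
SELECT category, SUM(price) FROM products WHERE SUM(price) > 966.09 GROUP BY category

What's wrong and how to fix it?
Bug: Aggregate functions cannot appear in a WHERE clause

Fix: Move the aggregate condition to a HAVING clause

Corrected query:
SELECT category, SUM(price) FROM products GROUP BY category HAVING SUM(price) > 966.09

Result:
category | SUM(price)
---------+-----------
Garden   | 3154.98   
Sports   | 1880.02   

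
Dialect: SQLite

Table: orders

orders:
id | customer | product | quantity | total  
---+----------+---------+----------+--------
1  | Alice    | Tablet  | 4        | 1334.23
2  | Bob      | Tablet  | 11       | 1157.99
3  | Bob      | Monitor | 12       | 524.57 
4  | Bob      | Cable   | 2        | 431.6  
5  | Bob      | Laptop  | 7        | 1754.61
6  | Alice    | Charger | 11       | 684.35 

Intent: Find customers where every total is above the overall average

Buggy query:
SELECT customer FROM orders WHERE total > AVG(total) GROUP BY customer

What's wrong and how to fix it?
Bug: AVG() is an aggregate; it can't sit directly in WHERE

Fix: Compute the overall average in a scalar subquery and compare each group's MIN against it in HAVING

Corrected query:
SELECT customer FROM orders GROUP BY customer HAVING MIN(total) > (SELECT AVG(total) FROM orders)

Result:
(no rows)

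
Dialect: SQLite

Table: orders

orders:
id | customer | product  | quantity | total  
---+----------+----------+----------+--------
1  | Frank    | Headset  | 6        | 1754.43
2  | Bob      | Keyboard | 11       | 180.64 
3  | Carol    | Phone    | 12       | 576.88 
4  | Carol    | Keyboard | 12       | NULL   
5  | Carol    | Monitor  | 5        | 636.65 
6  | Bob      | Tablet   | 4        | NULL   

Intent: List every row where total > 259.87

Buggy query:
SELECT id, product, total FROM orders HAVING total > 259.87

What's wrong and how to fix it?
Bug: This is a non-aggregate query (no GROUP BY, no aggregates), so in SQLite the HAVING clause is invalid here; a row-level condition belongs in WHERE

Fix: Use WHERE for row-level filtering

Corrected query:
SELECT id, product, total FROM orders WHERE total > 259.87

Result:
id | product | total  
---+---------+--------
1  | Headset | 1754.43
3  | Phone   | 576.88 
5  | Monitor | 636.65 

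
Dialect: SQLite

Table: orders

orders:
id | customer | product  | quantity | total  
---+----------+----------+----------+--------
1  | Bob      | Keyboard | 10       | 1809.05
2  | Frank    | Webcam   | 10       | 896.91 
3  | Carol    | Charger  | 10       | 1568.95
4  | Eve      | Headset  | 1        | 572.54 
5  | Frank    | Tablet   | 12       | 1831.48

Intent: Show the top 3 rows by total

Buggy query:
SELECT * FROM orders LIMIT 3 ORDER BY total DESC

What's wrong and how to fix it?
Bug: LIMIT must come after ORDER BY

Fix: Sort with ORDER BY, then apply LIMIT

Corrected query:
SELECT * FROM orders ORDER BY total DESC LIMIT 3

Result:
id | customer | product  | quantity | total  
---+----------+----------+----------+--------
5  | Frank    | Tablet   | 12       | 1831.48
1  | Bob      | Keyboard | 10       | 1809.05
3  | Carol    | Charger  | 10       | 1568.95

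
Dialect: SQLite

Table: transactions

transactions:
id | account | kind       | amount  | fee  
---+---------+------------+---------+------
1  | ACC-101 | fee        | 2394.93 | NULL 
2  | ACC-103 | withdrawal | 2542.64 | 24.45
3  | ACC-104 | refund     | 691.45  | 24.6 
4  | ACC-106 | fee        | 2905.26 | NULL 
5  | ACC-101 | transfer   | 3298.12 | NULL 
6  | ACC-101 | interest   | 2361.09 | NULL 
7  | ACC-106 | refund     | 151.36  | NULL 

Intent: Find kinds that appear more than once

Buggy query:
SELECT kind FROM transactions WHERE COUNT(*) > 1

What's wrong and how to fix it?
Bug: WHERE can't reference COUNT(*); aggregates are computed after WHERE

Fix: GROUP BY kind, then filter groups with HAVING COUNT(*) > 1

Corrected query:
SELECT kind FROM transactions GROUP BY kind HAVING COUNT(*) > 1

Result:
kind  
------
fee   
refund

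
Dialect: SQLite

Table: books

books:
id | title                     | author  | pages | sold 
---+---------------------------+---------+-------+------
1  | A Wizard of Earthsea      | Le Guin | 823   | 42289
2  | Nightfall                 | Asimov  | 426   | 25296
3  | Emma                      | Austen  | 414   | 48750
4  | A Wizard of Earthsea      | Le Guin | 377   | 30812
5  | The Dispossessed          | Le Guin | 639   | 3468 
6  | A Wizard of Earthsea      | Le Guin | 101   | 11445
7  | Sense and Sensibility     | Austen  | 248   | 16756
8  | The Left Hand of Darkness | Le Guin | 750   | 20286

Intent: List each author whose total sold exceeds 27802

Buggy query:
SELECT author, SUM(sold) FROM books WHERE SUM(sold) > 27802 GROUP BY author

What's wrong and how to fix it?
Bug: SUM(sold) is an aggregate, but WHERE filters rows before aggregation

Fix: Move the aggregate condition to a HAVING clause

Corrected query:
SELECT author, SUM(sold) FROM books GROUP BY author HAVING SUM(sold) > 27802

Result:
author  | SUM(sold)
--------+----------
Austen  | 65506    
Le Guin | 108300   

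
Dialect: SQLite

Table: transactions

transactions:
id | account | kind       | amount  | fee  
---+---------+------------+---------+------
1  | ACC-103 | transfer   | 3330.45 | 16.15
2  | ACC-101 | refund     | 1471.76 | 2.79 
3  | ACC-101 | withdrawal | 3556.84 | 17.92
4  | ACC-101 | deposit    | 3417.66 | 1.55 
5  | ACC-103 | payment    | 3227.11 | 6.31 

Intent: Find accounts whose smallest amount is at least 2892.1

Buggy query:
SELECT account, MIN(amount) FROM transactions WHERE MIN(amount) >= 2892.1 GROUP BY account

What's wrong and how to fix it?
Bug: Aggregates like MIN are computed per group after WHERE runs

Fix: Use HAVING for the per-group MIN condition

Corrected query:
SELECT account, MIN(amount) FROM transactions GROUP BY account HAVING MIN(amount) >= 2892.1

Result:
account | MIN(amount)
--------+------------
ACC-103 | 3227.11    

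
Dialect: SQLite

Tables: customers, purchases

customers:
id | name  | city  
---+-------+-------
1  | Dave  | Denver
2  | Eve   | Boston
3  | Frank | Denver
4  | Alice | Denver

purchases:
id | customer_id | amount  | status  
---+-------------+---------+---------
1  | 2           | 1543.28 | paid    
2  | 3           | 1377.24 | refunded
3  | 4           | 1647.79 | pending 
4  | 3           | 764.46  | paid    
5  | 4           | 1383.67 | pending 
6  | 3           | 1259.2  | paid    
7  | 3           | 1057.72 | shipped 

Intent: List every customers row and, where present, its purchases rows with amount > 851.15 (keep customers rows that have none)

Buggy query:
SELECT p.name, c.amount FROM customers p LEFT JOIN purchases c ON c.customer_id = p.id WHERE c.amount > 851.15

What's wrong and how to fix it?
Bug: A WHERE condition on the right-hand table after LEFT JOIN drops unmatched parents

Fix: Move the right-table condition into the ON clause so unmatched parents are kept

Corrected query:
SELECT p.name, c.amount FROM customers p LEFT JOIN purchases c ON c.customer_id = p.id AND c.amount > 851.15

Result:
name  | amount 
------+--------
Dave  | NULL   
Eve   | 1543.28
Frank | 1057.72
Frank | 1259.2 
Frank | 1377.24
Alice | 1383.67
Alice | 1647.79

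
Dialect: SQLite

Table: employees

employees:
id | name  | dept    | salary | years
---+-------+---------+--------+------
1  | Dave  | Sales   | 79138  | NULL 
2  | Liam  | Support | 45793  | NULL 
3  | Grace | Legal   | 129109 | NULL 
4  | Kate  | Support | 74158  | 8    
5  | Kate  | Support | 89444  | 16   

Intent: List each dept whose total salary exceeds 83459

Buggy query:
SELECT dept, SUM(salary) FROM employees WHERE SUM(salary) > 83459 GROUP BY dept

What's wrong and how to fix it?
Bug: SUM(salary) is an aggregate, but WHERE filters rows before aggregation

Fix: Use HAVING (which filters groups after aggregation) instead of WHERE

Corrected query:
SELECT dept, SUM(salary) FROM employees GROUP BY dept HAVING SUM(salary) > 83459

Result:
dept    | SUM(salary)
--------+------------
Legal   | 129109     
Support | 209395     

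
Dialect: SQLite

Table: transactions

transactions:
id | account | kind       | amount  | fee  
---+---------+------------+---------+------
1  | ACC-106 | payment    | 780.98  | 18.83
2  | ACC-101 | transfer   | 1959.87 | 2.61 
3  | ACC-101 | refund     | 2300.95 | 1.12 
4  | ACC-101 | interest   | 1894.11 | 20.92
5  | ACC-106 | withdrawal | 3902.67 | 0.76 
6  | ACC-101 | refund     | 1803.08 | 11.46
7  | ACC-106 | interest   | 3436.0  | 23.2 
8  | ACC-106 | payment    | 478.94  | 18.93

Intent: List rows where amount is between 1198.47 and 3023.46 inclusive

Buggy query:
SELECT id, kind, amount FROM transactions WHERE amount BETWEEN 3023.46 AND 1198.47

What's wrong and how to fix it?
Bug: The bounds are reversed; BETWEEN a AND b requires a <= b to match anything

Fix: Swap the bounds so the smaller value comes first

Corrected query:
SELECT id, kind, amount FROM transactions WHERE amount BETWEEN 1198.47 AND 3023.46

Result:
id | kind     | amount 
---+----------+--------
2  | transfer | 1959.87
3  | refund   | 2300.95
4  | interest | 1894.11
6  | refund   | 1803.08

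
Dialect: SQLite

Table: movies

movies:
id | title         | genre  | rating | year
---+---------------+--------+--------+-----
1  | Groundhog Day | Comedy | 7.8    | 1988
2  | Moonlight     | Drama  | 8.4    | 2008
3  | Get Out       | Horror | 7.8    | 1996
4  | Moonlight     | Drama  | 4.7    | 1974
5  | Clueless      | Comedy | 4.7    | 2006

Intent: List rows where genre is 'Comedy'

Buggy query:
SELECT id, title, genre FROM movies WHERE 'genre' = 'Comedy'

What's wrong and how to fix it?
Bug: 'genre' in single quotes is a string literal, not the column; the comparison is literal-vs-literal and never true

Fix: Remove the quotes around the column name (or use double quotes for an identifier)

Corrected query:
SELECT id, title, genre FROM movies WHERE genre = 'Comedy'

Result:
id | title         | genre 
---+---------------+-------
1  | Groundhog Day | Comedy
5  | Clueless      | Comedy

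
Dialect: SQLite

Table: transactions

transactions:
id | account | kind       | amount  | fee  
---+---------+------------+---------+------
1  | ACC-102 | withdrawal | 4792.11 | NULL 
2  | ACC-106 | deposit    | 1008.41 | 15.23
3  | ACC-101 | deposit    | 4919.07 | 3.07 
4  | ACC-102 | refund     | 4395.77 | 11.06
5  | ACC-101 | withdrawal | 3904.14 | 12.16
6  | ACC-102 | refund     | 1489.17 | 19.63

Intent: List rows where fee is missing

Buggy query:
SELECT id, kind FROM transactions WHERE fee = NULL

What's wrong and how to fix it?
Bug: Comparing to NULL with '=' never matches; NULL = NULL is unknown, not true

Fix: Use IS NULL to test for NULL

Corrected query:
SELECT id, kind FROM transactions WHERE fee IS NULL

Result:
id | kind      
---+-----------
1  | withdrawal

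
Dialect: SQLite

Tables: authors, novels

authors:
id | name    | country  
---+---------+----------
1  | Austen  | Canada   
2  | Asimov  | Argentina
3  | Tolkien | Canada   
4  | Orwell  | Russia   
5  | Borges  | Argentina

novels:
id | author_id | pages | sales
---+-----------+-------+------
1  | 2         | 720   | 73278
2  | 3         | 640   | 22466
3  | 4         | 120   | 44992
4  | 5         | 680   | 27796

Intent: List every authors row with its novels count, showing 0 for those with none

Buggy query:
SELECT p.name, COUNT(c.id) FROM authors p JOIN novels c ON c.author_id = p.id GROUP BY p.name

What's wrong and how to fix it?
Bug: INNER JOIN drops authors rows that have no matching novels rows

Fix: Use LEFT JOIN so parents without children still appear (COUNT(c.id) gives 0)

Corrected query:
SELECT p.name, COUNT(c.id) FROM authors p LEFT JOIN novels c ON c.author_id = p.id GROUP BY p.name

Result:
name    | COUNT(c.id)
--------+------------
Asimov  | 1          
Austen  | 0          
Borges  | 1          
Orwell  | 1          
Tolkien | 1          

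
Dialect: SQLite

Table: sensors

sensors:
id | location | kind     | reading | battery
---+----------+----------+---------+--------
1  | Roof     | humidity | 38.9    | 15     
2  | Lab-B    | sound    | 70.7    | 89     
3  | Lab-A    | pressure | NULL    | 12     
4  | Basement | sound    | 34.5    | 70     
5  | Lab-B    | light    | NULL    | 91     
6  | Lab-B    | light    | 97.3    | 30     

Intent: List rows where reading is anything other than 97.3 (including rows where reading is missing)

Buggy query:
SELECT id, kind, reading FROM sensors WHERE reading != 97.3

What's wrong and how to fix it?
Bug: Inequality against NULL is unknown, not true; rows with NULL are dropped

Fix: Add an explicit OR reading IS NULL to include the missing-value rows

Corrected query:
SELECT id, kind, reading FROM sensors WHERE reading != 97.3 OR reading IS NULL

Result:
id | kind     | reading
---+----------+--------
1  | humidity | 38.9   
2  | sound    | 70.7   
3  | pressure | NULL   
4  | sound    | 34.5   
5  | light    | NULL   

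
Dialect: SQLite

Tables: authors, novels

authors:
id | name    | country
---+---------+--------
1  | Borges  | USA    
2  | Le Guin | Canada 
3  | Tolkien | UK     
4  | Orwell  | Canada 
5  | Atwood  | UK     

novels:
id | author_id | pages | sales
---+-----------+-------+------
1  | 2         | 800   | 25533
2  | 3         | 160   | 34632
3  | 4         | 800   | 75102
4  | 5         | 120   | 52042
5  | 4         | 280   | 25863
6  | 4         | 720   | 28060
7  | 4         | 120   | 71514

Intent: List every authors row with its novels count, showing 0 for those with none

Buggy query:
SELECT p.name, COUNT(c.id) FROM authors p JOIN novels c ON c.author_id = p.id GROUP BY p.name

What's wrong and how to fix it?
Bug: INNER JOIN drops authors rows that have no matching novels rows

Fix: Switch to LEFT JOIN to retain unmatched parent rows

Corrected query:
SELECT p.name, COUNT(c.id) FROM authors p LEFT JOIN novels c ON c.author_id = p.id GROUP BY p.name

Result:
name    | COUNT(c.id)
--------+------------
Atwood  | 1          
Borges  | 0          
Le Guin | 1          
Orwell  | 4          
Tolkien | 1          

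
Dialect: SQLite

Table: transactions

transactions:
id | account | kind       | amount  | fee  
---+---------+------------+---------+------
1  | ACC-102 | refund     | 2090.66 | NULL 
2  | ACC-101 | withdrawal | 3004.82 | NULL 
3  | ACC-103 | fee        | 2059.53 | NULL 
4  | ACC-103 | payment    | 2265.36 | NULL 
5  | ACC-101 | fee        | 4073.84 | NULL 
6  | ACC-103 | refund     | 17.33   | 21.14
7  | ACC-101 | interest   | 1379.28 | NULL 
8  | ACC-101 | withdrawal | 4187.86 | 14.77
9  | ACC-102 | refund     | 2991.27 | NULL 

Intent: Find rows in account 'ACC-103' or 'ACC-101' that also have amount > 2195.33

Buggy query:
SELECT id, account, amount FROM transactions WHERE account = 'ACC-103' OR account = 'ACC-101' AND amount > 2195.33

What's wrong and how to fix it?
Bug: Without parentheses, AND is evaluated before OR, so the amount filter only applies to the 'ACC-101' branch

Fix: Group the OR with parentheses (or use IN), then AND the threshold

Corrected query:
SELECT id, account, amount FROM transactions WHERE (account = 'ACC-103' OR account = 'ACC-101') AND amount > 2195.33

Result:
id | account | amount 
---+---------+--------
2  | ACC-101 | 3004.82
4  | ACC-103 | 2265.36
5  | ACC-101 | 4073.84
8  | ACC-101 | 4187.86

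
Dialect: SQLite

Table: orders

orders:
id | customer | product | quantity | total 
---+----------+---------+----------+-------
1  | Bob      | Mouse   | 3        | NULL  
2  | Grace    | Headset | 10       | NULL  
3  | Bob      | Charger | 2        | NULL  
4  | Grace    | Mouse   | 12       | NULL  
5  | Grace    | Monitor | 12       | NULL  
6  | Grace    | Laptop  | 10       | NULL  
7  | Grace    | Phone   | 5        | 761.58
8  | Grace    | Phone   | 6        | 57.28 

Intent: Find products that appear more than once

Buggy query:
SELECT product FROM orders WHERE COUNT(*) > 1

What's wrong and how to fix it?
Bug: COUNT(*) is an aggregate and cannot be used in WHERE

Fix: Group first, then use HAVING for the count condition

Corrected query:
SELECT product FROM orders GROUP BY product HAVING COUNT(*) > 1

Result:
product
-------
Mouse  
Phone  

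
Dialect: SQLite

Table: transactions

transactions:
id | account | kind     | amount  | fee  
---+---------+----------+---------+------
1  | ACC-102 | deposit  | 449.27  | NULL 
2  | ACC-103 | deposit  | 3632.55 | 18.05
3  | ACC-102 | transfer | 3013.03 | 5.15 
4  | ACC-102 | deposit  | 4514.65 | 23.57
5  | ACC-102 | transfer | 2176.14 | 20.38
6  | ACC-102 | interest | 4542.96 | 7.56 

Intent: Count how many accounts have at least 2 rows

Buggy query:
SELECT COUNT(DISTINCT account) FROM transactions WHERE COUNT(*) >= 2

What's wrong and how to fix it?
Bug: COUNT(*) cannot appear in WHERE; the per-group count doesn't exist yet

Fix: Group first with HAVING COUNT(*) >= 2, then COUNT the resulting groups

Corrected query:
SELECT COUNT(*) FROM (SELECT account FROM transactions GROUP BY account HAVING COUNT(*) >= 2)

Result:
COUNT(*)
--------
1       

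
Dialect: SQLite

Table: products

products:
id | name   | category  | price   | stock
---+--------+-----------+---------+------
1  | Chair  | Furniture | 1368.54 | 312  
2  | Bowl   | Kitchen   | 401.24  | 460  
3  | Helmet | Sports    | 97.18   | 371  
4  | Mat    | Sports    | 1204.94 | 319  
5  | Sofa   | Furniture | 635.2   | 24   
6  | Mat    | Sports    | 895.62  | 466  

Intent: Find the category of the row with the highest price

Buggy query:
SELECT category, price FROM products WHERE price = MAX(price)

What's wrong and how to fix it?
Bug: MAX(price) is an aggregate and cannot be used directly in WHERE

Fix: Use a subquery: WHERE price = (SELECT MAX(price) FROM products)

Corrected query:
SELECT category, price FROM products WHERE price = (SELECT MAX(price) FROM products)

Result:
category  | price  
----------+--------
Furniture | 1368.54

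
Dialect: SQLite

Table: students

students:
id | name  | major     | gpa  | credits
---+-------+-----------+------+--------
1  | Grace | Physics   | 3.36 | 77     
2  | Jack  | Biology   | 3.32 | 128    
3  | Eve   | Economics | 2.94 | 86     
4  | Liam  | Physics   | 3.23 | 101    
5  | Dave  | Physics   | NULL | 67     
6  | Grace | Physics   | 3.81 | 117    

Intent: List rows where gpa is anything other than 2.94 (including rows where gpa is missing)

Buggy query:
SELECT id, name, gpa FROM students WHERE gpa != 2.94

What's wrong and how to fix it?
Bug: Inequality against NULL is unknown, not true; rows with NULL are dropped

Fix: Add an explicit OR gpa IS NULL to include the missing-value rows

Corrected query:
SELECT id, name, gpa FROM students WHERE gpa != 2.94 OR gpa IS NULL

Result:
id | name  | gpa 
---+-------+-----
1  | Grace | 3.36
2  | Jack  | 3.32
4  | Liam  | 3.23
5  | Dave  | NULL
6  | Grace | 3.81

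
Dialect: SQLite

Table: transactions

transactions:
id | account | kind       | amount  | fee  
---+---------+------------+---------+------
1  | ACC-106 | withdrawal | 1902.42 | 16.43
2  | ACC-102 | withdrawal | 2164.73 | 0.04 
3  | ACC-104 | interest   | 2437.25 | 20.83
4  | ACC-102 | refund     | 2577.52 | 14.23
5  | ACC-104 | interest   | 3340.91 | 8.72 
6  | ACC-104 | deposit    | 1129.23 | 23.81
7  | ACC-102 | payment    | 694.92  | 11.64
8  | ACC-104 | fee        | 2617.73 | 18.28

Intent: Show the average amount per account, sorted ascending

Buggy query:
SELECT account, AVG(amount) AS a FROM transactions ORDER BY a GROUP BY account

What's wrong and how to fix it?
Bug: GROUP BY must precede ORDER BY

Fix: Reorder: SELECT … FROM … GROUP BY … ORDER BY …

Corrected query:
SELECT account, AVG(amount) AS a FROM transactions GROUP BY account ORDER BY a

Result:
account | a      
--------+--------
ACC-102 | 1812.39
ACC-106 | 1902.42
ACC-104 | 2381.28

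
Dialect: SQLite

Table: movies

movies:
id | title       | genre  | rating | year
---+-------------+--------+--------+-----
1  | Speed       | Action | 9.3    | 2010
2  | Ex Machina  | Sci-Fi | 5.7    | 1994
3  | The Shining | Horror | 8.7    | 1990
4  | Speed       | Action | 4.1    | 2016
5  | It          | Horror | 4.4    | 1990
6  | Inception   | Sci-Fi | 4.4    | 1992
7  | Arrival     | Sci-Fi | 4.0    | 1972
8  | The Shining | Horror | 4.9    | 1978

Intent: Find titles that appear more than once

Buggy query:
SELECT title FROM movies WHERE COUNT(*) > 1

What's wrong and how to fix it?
Bug: COUNT(*) is an aggregate and cannot be used in WHERE

Fix: Group first, then use HAVING for the count condition

Corrected query:
SELECT title FROM movies GROUP BY title HAVING COUNT(*) > 1

Result:
title      
-----------
Speed      
The Shining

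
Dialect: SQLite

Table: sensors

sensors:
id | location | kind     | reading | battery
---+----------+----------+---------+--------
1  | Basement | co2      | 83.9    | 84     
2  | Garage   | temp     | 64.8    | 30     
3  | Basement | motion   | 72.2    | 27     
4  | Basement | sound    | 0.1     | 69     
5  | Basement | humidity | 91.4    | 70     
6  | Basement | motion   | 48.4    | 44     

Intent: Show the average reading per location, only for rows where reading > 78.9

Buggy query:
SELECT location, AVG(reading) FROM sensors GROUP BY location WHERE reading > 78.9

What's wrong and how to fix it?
Bug: Row-level WHERE must come before GROUP BY in the clause order

Fix: Place WHERE between FROM and GROUP BY

Corrected query:
SELECT location, AVG(reading) FROM sensors WHERE reading > 78.9 GROUP BY location

Result:
location | AVG(reading)
---------+-------------
Basement | 87.65       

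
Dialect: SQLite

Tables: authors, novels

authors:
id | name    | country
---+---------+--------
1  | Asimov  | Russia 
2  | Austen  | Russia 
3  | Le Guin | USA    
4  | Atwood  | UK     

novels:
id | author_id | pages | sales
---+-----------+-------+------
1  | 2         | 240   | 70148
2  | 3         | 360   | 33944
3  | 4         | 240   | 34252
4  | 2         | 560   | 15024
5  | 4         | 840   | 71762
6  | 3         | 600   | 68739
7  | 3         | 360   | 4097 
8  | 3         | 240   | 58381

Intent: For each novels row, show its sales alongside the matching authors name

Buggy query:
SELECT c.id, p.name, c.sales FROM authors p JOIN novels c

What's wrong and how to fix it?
Bug: Missing join condition: each novels row is matched to all authors rows instead of just its own

Fix: Add ON c.author_id = p.id to the JOIN

Corrected query:
SELECT c.id, p.name, c.sales FROM authors p JOIN novels c ON c.author_id = p.id

Result:
id | name    | sales
---+---------+------
1  | Austen  | 70148
2  | Le Guin | 33944
3  | Atwood  | 34252
4  | Austen  | 15024
5  | Atwood  | 71762
6  | Le Guin | 68739
7  | Le Guin | 4097 
8  | Le Guin | 58381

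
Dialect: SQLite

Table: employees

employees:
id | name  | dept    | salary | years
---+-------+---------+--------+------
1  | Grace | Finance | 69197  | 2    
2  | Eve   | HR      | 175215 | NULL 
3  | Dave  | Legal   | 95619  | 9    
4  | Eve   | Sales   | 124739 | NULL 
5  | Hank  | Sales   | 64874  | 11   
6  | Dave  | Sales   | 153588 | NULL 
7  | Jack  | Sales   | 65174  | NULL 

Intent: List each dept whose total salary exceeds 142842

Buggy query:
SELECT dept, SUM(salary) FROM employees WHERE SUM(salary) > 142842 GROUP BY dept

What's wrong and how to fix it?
Bug: WHERE runs before GROUP BY, so aggregates aren't available there

Fix: Move the aggregate condition to a HAVING clause

Corrected query:
SELECT dept, SUM(salary) FROM employees GROUP BY dept HAVING SUM(salary) > 142842

Result:
dept  | SUM(salary)
------+------------
HR    | 175215     
Sales | 408375     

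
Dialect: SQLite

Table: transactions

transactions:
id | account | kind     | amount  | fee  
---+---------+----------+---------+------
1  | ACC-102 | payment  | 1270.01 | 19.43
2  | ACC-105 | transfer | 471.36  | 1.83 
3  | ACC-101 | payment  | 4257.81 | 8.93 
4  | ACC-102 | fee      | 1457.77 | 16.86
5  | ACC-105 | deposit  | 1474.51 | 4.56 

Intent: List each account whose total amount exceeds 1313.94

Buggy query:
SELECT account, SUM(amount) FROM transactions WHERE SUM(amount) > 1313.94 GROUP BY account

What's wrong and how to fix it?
Bug: Aggregate functions cannot appear in a WHERE clause

Fix: Move the aggregate condition to a HAVING clause

Corrected query:
SELECT account, SUM(amount) FROM transactions GROUP BY account HAVING SUM(amount) > 1313.94

Result:
account | SUM(amount)
--------+------------
ACC-101 | 4257.81    
ACC-102 | 2727.78    
ACC-105 | 1945.87    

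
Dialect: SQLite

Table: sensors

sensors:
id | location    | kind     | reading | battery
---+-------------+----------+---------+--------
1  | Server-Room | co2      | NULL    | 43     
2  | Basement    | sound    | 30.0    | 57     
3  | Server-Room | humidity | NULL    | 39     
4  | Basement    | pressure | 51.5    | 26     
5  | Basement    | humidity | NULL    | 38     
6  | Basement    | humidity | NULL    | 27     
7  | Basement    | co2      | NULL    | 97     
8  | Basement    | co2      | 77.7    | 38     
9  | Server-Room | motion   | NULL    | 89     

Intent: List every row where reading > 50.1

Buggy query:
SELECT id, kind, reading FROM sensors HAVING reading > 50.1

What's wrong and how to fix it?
Bug: This is a non-aggregate query (no GROUP BY, no aggregates), so in SQLite the HAVING clause is invalid here; a row-level condition belongs in WHERE

Fix: Use WHERE for row-level filtering

Corrected query:
SELECT id, kind, reading FROM sensors WHERE reading > 50.1

Result:
id | kind     | reading
---+----------+--------
4  | pressure | 51.5   
8  | co2      | 77.7   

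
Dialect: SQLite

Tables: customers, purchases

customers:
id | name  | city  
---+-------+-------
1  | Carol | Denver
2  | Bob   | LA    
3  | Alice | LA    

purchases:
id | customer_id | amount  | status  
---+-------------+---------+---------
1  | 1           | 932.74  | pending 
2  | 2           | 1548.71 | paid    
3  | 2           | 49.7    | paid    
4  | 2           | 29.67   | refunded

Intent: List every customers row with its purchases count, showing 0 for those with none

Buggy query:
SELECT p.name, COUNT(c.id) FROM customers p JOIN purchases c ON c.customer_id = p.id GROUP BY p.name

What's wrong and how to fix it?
Bug: INNER JOIN drops customers rows that have no matching purchases rows

Fix: Use LEFT JOIN so parents without children still appear (COUNT(c.id) gives 0)

Corrected query:
SELECT p.name, COUNT(c.id) FROM customers p LEFT JOIN purchases c ON c.customer_id = p.id GROUP BY p.name

Result:
name  | COUNT(c.id)
------+------------
Alice | 0          
Bob   | 3          
Carol | 1          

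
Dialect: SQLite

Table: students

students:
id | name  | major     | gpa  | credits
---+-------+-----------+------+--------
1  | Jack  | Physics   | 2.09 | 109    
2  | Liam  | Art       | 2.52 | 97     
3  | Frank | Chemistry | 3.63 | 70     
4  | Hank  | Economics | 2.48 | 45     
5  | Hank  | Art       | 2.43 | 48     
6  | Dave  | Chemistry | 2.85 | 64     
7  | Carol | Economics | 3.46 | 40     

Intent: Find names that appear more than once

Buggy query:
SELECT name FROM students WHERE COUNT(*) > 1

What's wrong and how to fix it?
Bug: COUNT(*) is an aggregate and cannot be used in WHERE

Fix: GROUP BY name, then filter groups with HAVING COUNT(*) > 1

Corrected query:
SELECT name FROM students GROUP BY name HAVING COUNT(*) > 1

Result:
name
----
Hank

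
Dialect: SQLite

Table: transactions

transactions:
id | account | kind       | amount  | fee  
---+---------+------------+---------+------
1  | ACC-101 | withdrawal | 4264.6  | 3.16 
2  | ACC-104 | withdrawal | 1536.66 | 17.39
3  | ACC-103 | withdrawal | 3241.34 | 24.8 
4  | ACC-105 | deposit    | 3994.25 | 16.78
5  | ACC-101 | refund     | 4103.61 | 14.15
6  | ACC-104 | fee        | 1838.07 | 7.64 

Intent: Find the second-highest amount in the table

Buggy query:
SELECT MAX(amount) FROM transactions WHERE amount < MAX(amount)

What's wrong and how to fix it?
Bug: MAX(amount) on the right of the comparison is an aggregate-in-WHERE error

Fix: Compute the overall MAX in a subquery, then take MAX of rows below it

Corrected query:
SELECT MAX(amount) FROM transactions WHERE amount < (SELECT MAX(amount) FROM transactions)

Result:
MAX(amount)
-----------
4103.61    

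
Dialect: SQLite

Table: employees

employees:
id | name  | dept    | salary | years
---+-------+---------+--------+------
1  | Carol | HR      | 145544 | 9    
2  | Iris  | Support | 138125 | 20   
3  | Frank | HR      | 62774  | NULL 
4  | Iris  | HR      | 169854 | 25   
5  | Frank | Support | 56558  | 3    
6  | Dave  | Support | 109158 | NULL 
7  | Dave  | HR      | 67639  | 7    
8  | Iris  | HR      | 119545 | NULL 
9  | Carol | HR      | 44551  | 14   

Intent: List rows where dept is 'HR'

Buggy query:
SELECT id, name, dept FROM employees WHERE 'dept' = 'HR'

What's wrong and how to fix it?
Bug: 'dept' in single quotes is a string literal, not the column; the comparison is literal-vs-literal and never true

Fix: Remove the quotes around the column name (or use double quotes for an identifier)

Corrected query:
SELECT id, name, dept FROM employees WHERE dept = 'HR'

Result:
id | name  | dept
---+-------+-----
1  | Carol | HR  
3  | Frank | HR  
4  | Iris  | HR  
7  | Dave  | HR  
8  | Iris  | HR  
9  | Carol | HR  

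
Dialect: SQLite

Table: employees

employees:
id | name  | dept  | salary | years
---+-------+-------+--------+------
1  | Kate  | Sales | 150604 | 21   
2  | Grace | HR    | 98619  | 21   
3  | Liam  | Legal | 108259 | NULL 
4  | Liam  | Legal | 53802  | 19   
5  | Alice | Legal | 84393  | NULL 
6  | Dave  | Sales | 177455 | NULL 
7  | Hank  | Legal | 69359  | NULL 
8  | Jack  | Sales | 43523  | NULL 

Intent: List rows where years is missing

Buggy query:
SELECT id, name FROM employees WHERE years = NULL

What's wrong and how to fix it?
Bug: '= NULL' is always unknown in SQL three-valued logic, so no rows match

Fix: Replace '= NULL' with 'IS NULL'

Corrected query:
SELECT id, name FROM employees WHERE years IS NULL

Result:
id | name 
---+------
3  | Liam 
5  | Alice
6  | Dave 
7  | Hank 
8  | Jack 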